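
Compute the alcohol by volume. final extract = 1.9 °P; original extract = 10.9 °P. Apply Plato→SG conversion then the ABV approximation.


SG = 259/(259 − P);  ABV = (OG − FG)·131.25
OG = 259/(259 − 10.9) = 1.0439
FG = 259/(259 − 1.9) = 1.0074
ABV = (1.0439 − 1.0074)·131.25

4.7964 % ABV


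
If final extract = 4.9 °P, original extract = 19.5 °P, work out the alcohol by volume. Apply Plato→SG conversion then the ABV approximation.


SG = 259/(259 − P);  ABV = (OG − FG)·131.25
OG = 259/(259 − 19.5) = 1.0814
FG = 259/(259 − 4.9) = 1.0193
ABV = (1.0814 − 1.0193)·131.25

8.1553 % ABV


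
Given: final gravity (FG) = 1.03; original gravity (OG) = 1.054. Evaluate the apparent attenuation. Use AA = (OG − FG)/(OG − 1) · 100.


AA = (1.054 − 1.03)/(1.054 − 1) · 100

44.4444 %


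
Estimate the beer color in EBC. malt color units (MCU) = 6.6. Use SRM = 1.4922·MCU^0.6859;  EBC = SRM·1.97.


SRM = 1.4922·6.6^0.6859 = 5.4444
EBC = 5.4444·1.97

10.7255 EBC


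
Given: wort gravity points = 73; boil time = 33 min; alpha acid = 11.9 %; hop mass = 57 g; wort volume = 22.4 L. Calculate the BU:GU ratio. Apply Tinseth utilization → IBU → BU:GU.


U = 1.65·0.000125^(GP/1000)·(1−e^(−0.04t))/4.15;  IBU = (α/100)·m·U·1000/V;  BU:GU = IBU/GP
U = 1.65·0.000125^(73/1000)·(1−e^(−0.04·33))/4.15 = 0.1512
IBU = (11.9/100)·57·0.1512·1000/22.4 = 45.7834
BU:GU = 45.7834/73

0.6272


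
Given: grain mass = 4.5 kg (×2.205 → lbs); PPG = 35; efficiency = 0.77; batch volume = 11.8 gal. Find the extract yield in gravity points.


points = lbs × PPG × eff / vol
lbs = 4.5 × 2.205 = 9.9225
points = 9.9225 × 35 × 0.77 / 11.8

22.6620 points


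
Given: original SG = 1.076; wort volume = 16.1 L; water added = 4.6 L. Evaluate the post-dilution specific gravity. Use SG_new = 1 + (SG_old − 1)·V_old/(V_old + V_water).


pts = (1.076 − 1)·1000·16.1/(16.1 + 4.6) = 59.1111
SG_new = 1 + 59.1111/1000

1.0591


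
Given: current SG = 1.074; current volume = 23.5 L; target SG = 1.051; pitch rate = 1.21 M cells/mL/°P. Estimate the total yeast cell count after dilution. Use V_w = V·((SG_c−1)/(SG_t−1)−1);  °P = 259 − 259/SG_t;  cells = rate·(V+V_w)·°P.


V_w = 23.5·((1.074−1)/(1.051−1)−1) = 10.5980
V_final = 23.5 + 10.5980 = 34.0980
°P = 259 − 259/1.051 = 12.5680
cells = 1.21·34.0980·12.5680

518.5397 billion cells


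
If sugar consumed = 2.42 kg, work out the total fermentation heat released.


Q = m_sugar · 590 kJ/kg
Q = 2.42 · 590

1427.8000 kJ


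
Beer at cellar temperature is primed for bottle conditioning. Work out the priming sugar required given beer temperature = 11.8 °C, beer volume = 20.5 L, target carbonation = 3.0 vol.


residual = 14.695·(0.01821 + 0.09011·e^(−0.04·T));  sugar = (target − residual)·4.0·V
residual = 14.695·(0.01821 + 0.09011·e^(−0.04·11.8)) = 1.0935
sugar = (3.0 − 1.0935)·4.0·20.5

156.3289 g


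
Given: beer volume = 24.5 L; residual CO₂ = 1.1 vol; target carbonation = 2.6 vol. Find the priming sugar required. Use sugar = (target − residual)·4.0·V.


sugar = (2.6 − 1.1)·4.0·24.5

147.0000 g


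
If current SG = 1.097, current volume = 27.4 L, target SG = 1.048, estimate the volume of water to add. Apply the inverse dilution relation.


V_water = V·((SG_curr − 1)/(SG_target − 1) − 1)
V_water = 27.4·((1.097 − 1)/(1.048 − 1) − 1)

27.9708 L


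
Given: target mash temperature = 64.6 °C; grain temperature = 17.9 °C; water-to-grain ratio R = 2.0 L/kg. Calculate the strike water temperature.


T_strike = (0.41/R)·(T_mash − T_grain) + T_mash
T_strike = (0.41/2.0)·(64.6 − 17.9) + 64.6

74.1735 °C


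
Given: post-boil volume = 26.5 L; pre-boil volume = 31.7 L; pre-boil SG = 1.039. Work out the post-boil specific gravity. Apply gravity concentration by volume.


SG_post = 1 + (SG_pre − 1)·V_pre/V_post
pts_pre = (1.039 − 1)·1000 = 39.0000
pts_post = 39.0000·31.7/26.5 = 46.6528
SG_post = 1 + 46.6528/1000

1.0467


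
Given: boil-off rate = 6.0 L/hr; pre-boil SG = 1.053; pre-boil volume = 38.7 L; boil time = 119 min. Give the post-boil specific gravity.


V_post = V_pre − rate·(t/60);  SG_post = 1 + (SG_pre−1)·V_pre/V_post
V_post = 38.7 − 6.0·(119/60) = 26.8000
SG_post = 1 + (1.053 − 1)·38.7/26.8000

1.0765


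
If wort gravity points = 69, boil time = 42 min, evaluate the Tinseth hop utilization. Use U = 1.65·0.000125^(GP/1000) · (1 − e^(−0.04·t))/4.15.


bigness = 1.65·0.000125^(69/1000) = 0.8875
boil_factor = (1 − e^(−0.04·42))/4.15 = 0.1961
U = 0.8875 · 0.1961

0.1740


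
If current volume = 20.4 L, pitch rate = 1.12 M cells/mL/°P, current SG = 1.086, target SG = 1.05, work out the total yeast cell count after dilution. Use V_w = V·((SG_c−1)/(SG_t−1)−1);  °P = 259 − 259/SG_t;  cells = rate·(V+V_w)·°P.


V_w = 20.4·((1.086−1)/(1.05−1)−1) = 14.6880
V_final = 20.4 + 14.6880 = 35.0880
°P = 259 − 259/1.05 = 12.3333
cells = 1.12·35.0880·12.3333

484.6822 billion cells


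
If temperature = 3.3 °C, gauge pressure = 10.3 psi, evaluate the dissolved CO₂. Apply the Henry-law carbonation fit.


vols = (P + 14.695)·(0.01821 + 0.09011·e^(−0.04·T))
vols = (10.3 + 14.695)·(0.01821 + 0.09011·e^(−0.04·3.3))

2.4289 volumes


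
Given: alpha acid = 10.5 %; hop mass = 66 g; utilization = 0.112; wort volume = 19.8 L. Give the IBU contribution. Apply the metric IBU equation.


IBU = (α/100)·mass·U·1000 / V
IBU = (10.5/100)·66·0.112·1000 / 19.8

39.2000 IBU


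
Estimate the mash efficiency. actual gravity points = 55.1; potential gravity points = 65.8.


efficiency = actual / potential × 100
efficiency = 55.1 / 65.8 × 100

83.7386 %


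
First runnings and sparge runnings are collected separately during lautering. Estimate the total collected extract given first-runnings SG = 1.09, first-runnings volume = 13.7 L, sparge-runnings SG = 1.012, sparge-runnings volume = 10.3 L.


total = Σ (SG_i − 1)·1000·V_i
first = (1.09 − 1)·1000·13.7 = 1233.0000
sparge = (1.012 − 1)·1000·10.3 = 123.6000
total = 1233.0000 + 123.6000

1356.6000 gravity·L


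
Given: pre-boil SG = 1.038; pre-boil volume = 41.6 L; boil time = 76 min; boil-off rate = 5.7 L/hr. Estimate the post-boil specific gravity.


V_post = V_pre − rate·(t/60);  SG_post = 1 + (SG_pre−1)·V_pre/V_post
V_post = 41.6 − 5.7·(76/60) = 34.3800
SG_post = 1 + (1.038 − 1)·41.6/34.3800

1.0460


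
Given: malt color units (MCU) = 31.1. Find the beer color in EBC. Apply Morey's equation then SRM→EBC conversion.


SRM = 1.4922·MCU^0.6859;  EBC = SRM·1.97
SRM = 1.4922·31.1^0.6859 = 15.7656
EBC = 15.7656·1.97

31.0583 EBC


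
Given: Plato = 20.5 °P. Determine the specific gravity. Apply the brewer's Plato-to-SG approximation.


SG = 259/(259 − P)
SG = 259/(259 − 20.5)

1.0860


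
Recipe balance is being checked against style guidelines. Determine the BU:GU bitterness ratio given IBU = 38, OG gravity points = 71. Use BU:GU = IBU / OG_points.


BU:GU = 38 / 71

0.5352


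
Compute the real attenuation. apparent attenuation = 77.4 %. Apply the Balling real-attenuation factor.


RA = AA · 0.8192
RA = 77.4 · 0.8192

63.4061 %


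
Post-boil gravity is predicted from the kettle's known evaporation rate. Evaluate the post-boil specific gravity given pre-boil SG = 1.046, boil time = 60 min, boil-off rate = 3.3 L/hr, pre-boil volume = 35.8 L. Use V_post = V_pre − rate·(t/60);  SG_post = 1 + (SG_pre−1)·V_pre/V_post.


V_post = 35.8 − 3.3·(60/60) = 32.5000
SG_post = 1 + (1.046 − 1)·35.8/32.5000

1.0507


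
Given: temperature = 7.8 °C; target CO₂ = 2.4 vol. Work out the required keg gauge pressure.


psi = vols/(0.01821 + 0.09011·e^(−0.04·T)) − 14.695
psi = 2.4/(0.01821 + 0.09011·e^(−0.04·7.8)) − 14.695

13.8191 psi


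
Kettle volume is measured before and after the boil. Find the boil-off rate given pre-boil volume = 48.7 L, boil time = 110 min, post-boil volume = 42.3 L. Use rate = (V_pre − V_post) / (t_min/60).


rate = (48.7 − 42.3) / (110/60)

3.4909 L/hr


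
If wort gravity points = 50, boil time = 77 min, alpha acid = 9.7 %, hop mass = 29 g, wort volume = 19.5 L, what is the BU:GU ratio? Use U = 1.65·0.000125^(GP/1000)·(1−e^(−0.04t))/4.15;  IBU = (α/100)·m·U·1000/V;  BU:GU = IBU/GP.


U = 1.65·0.000125^(50/1000)·(1−e^(−0.04·77))/4.15 = 0.2420
IBU = (9.7/100)·29·0.2420·1000/19.5 = 34.9127
BU:GU = 34.9127/50

0.6983


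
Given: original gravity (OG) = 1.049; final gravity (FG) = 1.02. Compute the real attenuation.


AA = (OG−FG)/(OG−1)·100;  RA = AA·0.8192
AA = (1.049 − 1.02)/(1.049 − 1)·100 = 59.1837
RA = 59.1837·0.8192

48.4833 %


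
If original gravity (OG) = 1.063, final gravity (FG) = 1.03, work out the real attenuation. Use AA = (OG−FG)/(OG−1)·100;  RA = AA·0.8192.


AA = (1.063 − 1.03)/(1.063 − 1)·100 = 52.3810
RA = 52.3810·0.8192

42.9105 %


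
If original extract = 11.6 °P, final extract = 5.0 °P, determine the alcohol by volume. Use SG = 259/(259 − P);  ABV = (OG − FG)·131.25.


OG = 259/(259 − 11.6) = 1.0469
FG = 259/(259 − 5.0) = 1.0197
ABV = (1.0469 − 1.0197)·131.25

3.5703 % ABV


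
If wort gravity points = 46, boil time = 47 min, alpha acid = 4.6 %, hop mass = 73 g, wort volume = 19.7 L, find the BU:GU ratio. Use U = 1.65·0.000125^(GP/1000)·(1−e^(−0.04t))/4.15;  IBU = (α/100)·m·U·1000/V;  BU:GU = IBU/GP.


U = 1.65·0.000125^(46/1000)·(1−e^(−0.04·47))/4.15 = 0.2228
IBU = (4.6/100)·73·0.2228·1000/19.7 = 37.9841
BU:GU = 37.9841/46

0.8257


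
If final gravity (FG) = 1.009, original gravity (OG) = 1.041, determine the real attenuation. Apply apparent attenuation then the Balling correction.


AA = (OG−FG)/(OG−1)·100;  RA = AA·0.8192
AA = (1.041 − 1.009)/(1.041 − 1)·100 = 78.0488
RA = 78.0488·0.8192

63.9376 %


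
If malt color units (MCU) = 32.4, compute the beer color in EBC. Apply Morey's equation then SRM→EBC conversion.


SRM = 1.4922·MCU^0.6859;  EBC = SRM·1.97
SRM = 1.4922·32.4^0.6859 = 16.2147
EBC = 16.2147·1.97

31.9430 EBC


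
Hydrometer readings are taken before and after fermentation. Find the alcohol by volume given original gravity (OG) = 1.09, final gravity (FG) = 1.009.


ABV = (OG − FG) · 131.25
ABV = (1.09 − 1.009) · 131.25

10.6313 % ABV


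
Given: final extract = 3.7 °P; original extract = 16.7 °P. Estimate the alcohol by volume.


SG = 259/(259 − P);  ABV = (OG − FG)·131.25
OG = 259/(259 − 16.7) = 1.0689
FG = 259/(259 − 3.7) = 1.0145
ABV = (1.0689 − 1.0145)·131.25

7.1439 % ABV


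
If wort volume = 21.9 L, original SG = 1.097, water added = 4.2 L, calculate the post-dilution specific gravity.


SG_new = 1 + (SG_old − 1)·V_old/(V_old + V_water)
pts = (1.097 − 1)·1000·21.9/(21.9 + 4.2) = 81.3908
SG_new = 1 + 81.3908/1000

1.0814


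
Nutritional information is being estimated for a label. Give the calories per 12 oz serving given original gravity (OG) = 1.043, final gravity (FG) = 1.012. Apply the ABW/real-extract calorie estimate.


ABW = (OG−FG)·131.25·0.79/FG;  °P = 259 − 259/SG (for OG→OE and FG→AE);  RE = 0.1808·OE + 0.8192·AE;  Cal = (6.9·ABW + 4·(RE−0.1))·FG·3.55
ABW = (1.043 − 1.012)·131.25·0.79/1.012 = 3.1762
OE = 259 − 259/1.043 = 10.6779 °P
AE = 259 − 259/1.012 = 3.0711 °P
RE = 0.1808·10.6779 + 0.8192·3.0711 = 4.4464 °P
Cal = (6.9·3.1762 + 4·(4.4464−0.1))·1.012·3.55

141.1946 kcal


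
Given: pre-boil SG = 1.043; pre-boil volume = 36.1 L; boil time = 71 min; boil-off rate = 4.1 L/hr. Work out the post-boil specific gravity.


V_post = V_pre − rate·(t/60);  SG_post = 1 + (SG_pre−1)·V_pre/V_post
V_post = 36.1 − 4.1·(71/60) = 31.2483
SG_post = 1 + (1.043 − 1)·36.1/31.2483

1.0497


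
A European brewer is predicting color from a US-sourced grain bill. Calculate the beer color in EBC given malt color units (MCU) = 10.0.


SRM = 1.4922·MCU^0.6859;  EBC = SRM·1.97
SRM = 1.4922·10.0^0.6859 = 7.2398
EBC = 7.2398·1.97

14.2624 EBC


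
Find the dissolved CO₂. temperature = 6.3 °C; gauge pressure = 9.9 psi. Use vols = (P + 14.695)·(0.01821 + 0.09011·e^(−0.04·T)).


vols = (9.9 + 14.695)·(0.01821 + 0.09011·e^(−0.04·6.3))

2.1704 volumes


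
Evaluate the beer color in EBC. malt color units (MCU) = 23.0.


SRM = 1.4922·MCU^0.6859;  EBC = SRM·1.97
SRM = 1.4922·23.0^0.6859 = 12.8185
EBC = 12.8185·1.97

25.2524 EBC


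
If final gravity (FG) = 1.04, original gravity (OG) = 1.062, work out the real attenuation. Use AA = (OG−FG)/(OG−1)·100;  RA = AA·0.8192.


AA = (1.062 − 1.04)/(1.062 − 1)·100 = 35.4839
RA = 35.4839·0.8192

29.0684 %


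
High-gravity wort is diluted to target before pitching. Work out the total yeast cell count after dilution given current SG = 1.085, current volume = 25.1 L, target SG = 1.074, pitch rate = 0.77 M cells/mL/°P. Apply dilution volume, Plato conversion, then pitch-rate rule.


V_w = V·((SG_c−1)/(SG_t−1)−1);  °P = 259 − 259/SG_t;  cells = rate·(V+V_w)·°P
V_w = 25.1·((1.085−1)/(1.074−1)−1) = 3.7311
V_final = 25.1 + 3.7311 = 28.8311
°P = 259 − 259/1.074 = 17.8454
cells = 0.77·28.8311·17.8454

396.1675 billion cells


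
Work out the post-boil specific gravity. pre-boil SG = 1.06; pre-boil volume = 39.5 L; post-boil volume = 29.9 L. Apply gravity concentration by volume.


SG_post = 1 + (SG_pre − 1)·V_pre/V_post
pts_pre = (1.06 − 1)·1000 = 60.0000
pts_post = 60.0000·39.5/29.9 = 79.2642
SG_post = 1 + 79.2642/1000

1.0793


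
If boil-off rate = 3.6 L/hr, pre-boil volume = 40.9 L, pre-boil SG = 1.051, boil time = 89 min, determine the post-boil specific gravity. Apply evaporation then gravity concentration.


V_post = V_pre − rate·(t/60);  SG_post = 1 + (SG_pre−1)·V_pre/V_post
V_post = 40.9 − 3.6·(89/60) = 35.5600
SG_post = 1 + (1.051 − 1)·40.9/35.5600

1.0587


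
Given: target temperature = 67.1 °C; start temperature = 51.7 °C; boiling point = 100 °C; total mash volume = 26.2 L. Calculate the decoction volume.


V_dec = V_total·(T_target − T_start)/(T_boil − T_start)
V_dec = 26.2·(67.1 − 51.7)/(100 − 51.7)

8.3536 L


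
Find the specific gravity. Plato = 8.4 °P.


SG = 259/(259 − P)
SG = 259/(259 − 8.4)

1.0335


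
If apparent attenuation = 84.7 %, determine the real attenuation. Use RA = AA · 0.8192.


RA = 84.7 · 0.8192

69.3862 %


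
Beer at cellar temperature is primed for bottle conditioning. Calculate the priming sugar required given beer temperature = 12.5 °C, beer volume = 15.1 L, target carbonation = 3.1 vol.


residual = 14.695·(0.01821 + 0.09011·e^(−0.04·T));  sugar = (target − residual)·4.0·V
residual = 14.695·(0.01821 + 0.09011·e^(−0.04·12.5)) = 1.0707
sugar = (3.1 − 1.0707)·4.0·15.1

122.5671 g


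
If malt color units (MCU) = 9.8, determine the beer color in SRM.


SRM = 1.4922 · MCU^0.6859
SRM = 1.4922 · 9.8^0.6859

7.1402 SRM


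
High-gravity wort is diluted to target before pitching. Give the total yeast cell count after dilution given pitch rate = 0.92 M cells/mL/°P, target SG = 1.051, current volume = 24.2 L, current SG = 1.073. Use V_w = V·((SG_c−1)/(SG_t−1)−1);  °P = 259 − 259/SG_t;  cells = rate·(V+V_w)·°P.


V_w = 24.2·((1.073−1)/(1.051−1)−1) = 10.4392
V_final = 24.2 + 10.4392 = 34.6392
°P = 259 − 259/1.051 = 12.5680
cells = 0.92·34.6392·12.5680

400.5190 billion cells


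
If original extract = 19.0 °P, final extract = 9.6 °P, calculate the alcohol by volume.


SG = 259/(259 − P);  ABV = (OG − FG)·131.25
OG = 259/(259 − 19.0) = 1.0792
FG = 259/(259 − 9.6) = 1.0385
ABV = (1.0792 − 1.0385)·131.25

5.3385 % ABV


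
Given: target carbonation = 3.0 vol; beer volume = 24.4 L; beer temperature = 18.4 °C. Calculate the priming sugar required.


residual = 14.695·(0.01821 + 0.09011·e^(−0.04·T));  sugar = (target − residual)·4.0·V
residual = 14.695·(0.01821 + 0.09011·e^(−0.04·18.4)) = 0.9019
sugar = (3.0 − 0.9019)·4.0·24.4

204.7739 g


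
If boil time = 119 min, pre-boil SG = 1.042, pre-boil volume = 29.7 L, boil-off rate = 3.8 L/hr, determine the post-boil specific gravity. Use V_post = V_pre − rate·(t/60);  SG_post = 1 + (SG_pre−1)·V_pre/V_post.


V_post = 29.7 − 3.8·(119/60) = 22.1633
SG_post = 1 + (1.042 − 1)·29.7/22.1633

1.0563


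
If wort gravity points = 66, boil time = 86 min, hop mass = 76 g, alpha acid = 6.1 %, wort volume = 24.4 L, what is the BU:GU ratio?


U = 1.65·0.000125^(GP/1000)·(1−e^(−0.04t))/4.15;  IBU = (α/100)·m·U·1000/V;  BU:GU = IBU/GP
U = 1.65·0.000125^(66/1000)·(1−e^(−0.04·86))/4.15 = 0.2127
IBU = (6.1/100)·76·0.2127·1000/24.4 = 40.4047
BU:GU = 40.4047/66

0.6122


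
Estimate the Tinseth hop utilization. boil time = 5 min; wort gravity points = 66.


U = 1.65·0.000125^(GP/1000) · (1 − e^(−0.04·t))/4.15
bigness = 1.65·0.000125^(66/1000) = 0.9118
boil_factor = (1 − e^(−0.04·5))/4.15 = 0.0437
U = 0.9118 · 0.0437

0.0398


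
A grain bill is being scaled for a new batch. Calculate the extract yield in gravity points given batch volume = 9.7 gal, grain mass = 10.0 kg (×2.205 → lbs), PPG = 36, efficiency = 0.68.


points = lbs × PPG × eff / vol
lbs = 10.0 × 2.205 = 22.0500
points = 22.0500 × 36 × 0.68 / 9.7

55.6478 points


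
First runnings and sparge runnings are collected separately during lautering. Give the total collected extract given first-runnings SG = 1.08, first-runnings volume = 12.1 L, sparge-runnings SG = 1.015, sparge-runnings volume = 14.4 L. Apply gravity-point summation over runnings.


total = Σ (SG_i − 1)·1000·V_i
first = (1.08 − 1)·1000·12.1 = 968.0000
sparge = (1.015 − 1)·1000·14.4 = 216.0000
total = 968.0000 + 216.0000

1184.0000 gravity·L


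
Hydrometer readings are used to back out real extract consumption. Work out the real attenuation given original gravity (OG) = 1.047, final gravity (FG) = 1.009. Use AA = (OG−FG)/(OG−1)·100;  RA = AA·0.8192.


AA = (1.047 − 1.009)/(1.047 − 1)·100 = 80.8511
RA = 80.8511·0.8192

66.2332 %


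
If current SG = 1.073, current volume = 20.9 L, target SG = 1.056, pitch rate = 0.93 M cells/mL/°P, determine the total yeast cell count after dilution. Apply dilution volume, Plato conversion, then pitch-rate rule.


V_w = V·((SG_c−1)/(SG_t−1)−1);  °P = 259 − 259/SG_t;  cells = rate·(V+V_w)·°P
V_w = 20.9·((1.073−1)/(1.056−1)−1) = 6.3446
V_final = 20.9 + 6.3446 = 27.2446
°P = 259 − 259/1.056 = 13.7348
cells = 0.93·27.2446·13.7348

348.0070 billion cells


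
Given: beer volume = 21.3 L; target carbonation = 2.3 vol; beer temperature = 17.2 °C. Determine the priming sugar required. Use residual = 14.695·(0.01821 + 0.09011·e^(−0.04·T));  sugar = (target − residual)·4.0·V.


residual = 14.695·(0.01821 + 0.09011·e^(−0.04·17.2)) = 0.9331
sugar = (2.3 − 0.9331)·4.0·21.3

116.4602 g


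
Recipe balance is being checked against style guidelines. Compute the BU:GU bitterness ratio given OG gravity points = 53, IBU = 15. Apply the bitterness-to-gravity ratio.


BU:GU = IBU / OG_points
BU:GU = 15 / 53

0.2830


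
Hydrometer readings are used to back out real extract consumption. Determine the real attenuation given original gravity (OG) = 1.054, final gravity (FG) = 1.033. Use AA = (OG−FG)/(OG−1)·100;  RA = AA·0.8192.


AA = (1.054 − 1.033)/(1.054 − 1)·100 = 38.8889
RA = 38.8889·0.8192

31.8578 %


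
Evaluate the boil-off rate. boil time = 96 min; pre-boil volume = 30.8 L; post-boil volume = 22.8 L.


rate = (V_pre − V_post) / (t_min/60)
rate = (30.8 − 22.8) / (96/60)

5.0000 L/hr


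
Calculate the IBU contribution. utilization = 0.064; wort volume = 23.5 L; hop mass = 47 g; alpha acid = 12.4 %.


IBU = (α/100)·mass·U·1000 / V
IBU = (12.4/100)·47·0.064·1000 / 23.5

15.8720 IBU


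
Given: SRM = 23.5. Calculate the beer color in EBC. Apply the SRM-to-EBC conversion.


EBC = SRM · 1.97
EBC = 23.5 · 1.97

46.2950 EBC


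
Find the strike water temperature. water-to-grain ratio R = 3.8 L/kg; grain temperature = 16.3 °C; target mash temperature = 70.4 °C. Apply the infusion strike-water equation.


T_strike = (0.41/R)·(T_mash − T_grain) + T_mash
T_strike = (0.41/3.8)·(70.4 − 16.3) + 70.4

76.2371 °C


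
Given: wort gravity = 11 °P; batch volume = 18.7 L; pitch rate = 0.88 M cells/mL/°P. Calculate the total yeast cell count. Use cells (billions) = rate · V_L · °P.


cells = 0.88 · 18.7 · 11

181.0160 billion cells


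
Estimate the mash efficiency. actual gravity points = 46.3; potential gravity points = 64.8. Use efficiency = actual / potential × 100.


efficiency = 46.3 / 64.8 × 100

71.4506 %


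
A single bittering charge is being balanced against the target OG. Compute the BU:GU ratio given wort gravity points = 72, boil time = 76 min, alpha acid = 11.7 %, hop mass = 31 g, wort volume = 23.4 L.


U = 1.65·0.000125^(GP/1000)·(1−e^(−0.04t))/4.15;  IBU = (α/100)·m·U·1000/V;  BU:GU = IBU/GP
U = 1.65·0.000125^(72/1000)·(1−e^(−0.04·76))/4.15 = 0.1982
IBU = (11.7/100)·31·0.1982·1000/23.4 = 30.7226
BU:GU = 30.7226/72

0.4267


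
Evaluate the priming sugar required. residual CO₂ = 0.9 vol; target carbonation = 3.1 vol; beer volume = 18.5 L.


sugar = (target − residual)·4.0·V
sugar = (3.1 − 0.9)·4.0·18.5

162.8000 g


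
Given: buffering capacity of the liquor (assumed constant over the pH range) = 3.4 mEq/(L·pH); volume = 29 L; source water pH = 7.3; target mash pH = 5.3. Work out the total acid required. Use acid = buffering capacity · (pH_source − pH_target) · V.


acid = 3.4 · (7.3 − 5.3) · 29

197.2000 mEq


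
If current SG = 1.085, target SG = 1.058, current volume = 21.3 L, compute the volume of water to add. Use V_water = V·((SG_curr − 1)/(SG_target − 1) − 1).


V_water = 21.3·((1.085 − 1)/(1.058 − 1) − 1)

9.9155 L


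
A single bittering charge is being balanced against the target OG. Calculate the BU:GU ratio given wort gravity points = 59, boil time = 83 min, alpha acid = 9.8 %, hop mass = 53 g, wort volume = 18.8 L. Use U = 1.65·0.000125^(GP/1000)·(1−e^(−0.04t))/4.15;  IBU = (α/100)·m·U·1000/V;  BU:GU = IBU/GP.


U = 1.65·0.000125^(59/1000)·(1−e^(−0.04·83))/4.15 = 0.2255
IBU = (9.8/100)·53·0.2255·1000/18.8 = 62.3025
BU:GU = 62.3025/59

1.0560


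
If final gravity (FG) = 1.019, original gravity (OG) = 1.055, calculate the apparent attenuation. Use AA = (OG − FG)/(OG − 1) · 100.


AA = (1.055 − 1.019)/(1.055 − 1) · 100

65.4545 %


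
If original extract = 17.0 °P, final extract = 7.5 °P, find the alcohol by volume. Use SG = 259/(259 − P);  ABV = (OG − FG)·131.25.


OG = 259/(259 − 17.0) = 1.0702
FG = 259/(259 − 7.5) = 1.0298
ABV = (1.0702 − 1.0298)·131.25

5.3060 % ABV


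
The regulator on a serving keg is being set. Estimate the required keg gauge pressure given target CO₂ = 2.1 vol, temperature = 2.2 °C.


psi = vols/(0.01821 + 0.09011·e^(−0.04·T)) − 14.695
psi = 2.1/(0.01821 + 0.09011·e^(−0.04·2.2)) − 14.695

6.1530 psi


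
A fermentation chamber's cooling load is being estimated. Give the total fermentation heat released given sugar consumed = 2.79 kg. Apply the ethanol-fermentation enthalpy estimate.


Q = m_sugar · 590 kJ/kg
Q = 2.79 · 590

1646.1000 kJ


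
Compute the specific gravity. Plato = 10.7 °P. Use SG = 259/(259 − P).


SG = 259/(259 − 10.7)

1.0431


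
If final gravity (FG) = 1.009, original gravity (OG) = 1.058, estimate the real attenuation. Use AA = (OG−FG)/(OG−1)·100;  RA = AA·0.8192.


AA = (1.058 − 1.009)/(1.058 − 1)·100 = 84.4828
RA = 84.4828·0.8192

69.2083 %


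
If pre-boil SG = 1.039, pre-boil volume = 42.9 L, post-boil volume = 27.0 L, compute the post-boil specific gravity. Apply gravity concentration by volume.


SG_post = 1 + (SG_pre − 1)·V_pre/V_post
pts_pre = (1.039 − 1)·1000 = 39.0000
pts_post = 39.0000·42.9/27.0 = 61.9667
SG_post = 1 + 61.9667/1000

1.0620


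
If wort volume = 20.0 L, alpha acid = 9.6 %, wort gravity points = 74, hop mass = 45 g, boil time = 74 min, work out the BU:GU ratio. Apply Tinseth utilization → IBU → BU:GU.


U = 1.65·0.000125^(GP/1000)·(1−e^(−0.04t))/4.15;  IBU = (α/100)·m·U·1000/V;  BU:GU = IBU/GP
U = 1.65·0.000125^(74/1000)·(1−e^(−0.04·74))/4.15 = 0.1939
IBU = (9.6/100)·45·0.1939·1000/20.0 = 41.8747
BU:GU = 41.8747/74

0.5659


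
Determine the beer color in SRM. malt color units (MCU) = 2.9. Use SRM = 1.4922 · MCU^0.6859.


SRM = 1.4922 · 2.9^0.6859

3.0973 SRM


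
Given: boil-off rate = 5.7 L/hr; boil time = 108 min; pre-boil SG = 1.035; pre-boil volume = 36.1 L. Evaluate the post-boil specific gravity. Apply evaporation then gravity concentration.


V_post = V_pre − rate·(t/60);  SG_post = 1 + (SG_pre−1)·V_pre/V_post
V_post = 36.1 − 5.7·(108/60) = 25.8400
SG_post = 1 + (1.035 − 1)·36.1/25.8400

1.0489


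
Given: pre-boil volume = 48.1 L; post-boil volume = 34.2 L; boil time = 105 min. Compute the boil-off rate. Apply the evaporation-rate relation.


rate = (V_pre − V_post) / (t_min/60)
rate = (48.1 − 34.2) / (105/60)

7.9429 L/hr


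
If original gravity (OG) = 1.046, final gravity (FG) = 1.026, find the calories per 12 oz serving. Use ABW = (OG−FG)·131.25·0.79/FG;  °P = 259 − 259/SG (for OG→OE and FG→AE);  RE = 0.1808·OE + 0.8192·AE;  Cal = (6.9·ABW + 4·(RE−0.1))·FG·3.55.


ABW = (1.046 − 1.026)·131.25·0.79/1.026 = 2.0212
OE = 259 − 259/1.046 = 11.3901 °P
AE = 259 − 259/1.026 = 6.5634 °P
RE = 0.1808·11.3901 + 0.8192·6.5634 = 7.4360 °P
Cal = (6.9·2.0212 + 4·(7.4360−0.1))·1.026·3.55

157.6765 kcal


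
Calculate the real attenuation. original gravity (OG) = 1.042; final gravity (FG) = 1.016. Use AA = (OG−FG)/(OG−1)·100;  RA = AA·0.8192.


AA = (1.042 − 1.016)/(1.042 − 1)·100 = 61.9048
RA = 61.9048·0.8192

50.7124 %


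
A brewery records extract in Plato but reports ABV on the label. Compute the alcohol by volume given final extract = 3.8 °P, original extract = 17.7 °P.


SG = 259/(259 − P);  ABV = (OG − FG)·131.25
OG = 259/(259 − 17.7) = 1.0734
FG = 259/(259 − 3.8) = 1.0149
ABV = (1.0734 − 1.0149)·131.25

7.6732 % ABV


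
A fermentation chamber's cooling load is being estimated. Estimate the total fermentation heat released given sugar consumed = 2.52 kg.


Q = m_sugar · 590 kJ/kg
Q = 2.52 · 590

1486.8000 kJ


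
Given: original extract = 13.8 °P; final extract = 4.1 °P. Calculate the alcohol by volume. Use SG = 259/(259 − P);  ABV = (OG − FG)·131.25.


OG = 259/(259 − 13.8) = 1.0563
FG = 259/(259 − 4.1) = 1.0161
ABV = (1.0563 − 1.0161)·131.25

5.2757 % ABV


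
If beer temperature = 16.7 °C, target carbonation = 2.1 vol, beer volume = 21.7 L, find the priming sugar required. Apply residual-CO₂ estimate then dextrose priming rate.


residual = 14.695·(0.01821 + 0.09011·e^(−0.04·T));  sugar = (target − residual)·4.0·V
residual = 14.695·(0.01821 + 0.09011·e^(−0.04·16.7)) = 0.9465
sugar = (2.1 − 0.9465)·4.0·21.7

100.1203 g


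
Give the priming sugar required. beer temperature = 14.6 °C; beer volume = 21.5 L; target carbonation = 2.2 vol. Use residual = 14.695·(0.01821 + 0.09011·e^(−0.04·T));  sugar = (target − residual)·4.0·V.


residual = 14.695·(0.01821 + 0.09011·e^(−0.04·14.6)) = 1.0060
sugar = (2.2 − 1.0060)·4.0·21.5

102.6810 g


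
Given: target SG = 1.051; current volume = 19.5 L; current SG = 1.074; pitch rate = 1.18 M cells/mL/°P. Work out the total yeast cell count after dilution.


V_w = V·((SG_c−1)/(SG_t−1)−1);  °P = 259 − 259/SG_t;  cells = rate·(V+V_w)·°P
V_w = 19.5·((1.074−1)/(1.051−1)−1) = 8.7941
V_final = 19.5 + 8.7941 = 28.2941
°P = 259 − 259/1.051 = 12.5680
cells = 1.18·28.2941·12.5680

419.6096 billion cells


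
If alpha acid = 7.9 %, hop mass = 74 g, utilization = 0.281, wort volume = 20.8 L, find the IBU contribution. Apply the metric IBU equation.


IBU = (α/100)·mass·U·1000 / V
IBU = (7.9/100)·74·0.281·1000 / 20.8

78.9772 IBU


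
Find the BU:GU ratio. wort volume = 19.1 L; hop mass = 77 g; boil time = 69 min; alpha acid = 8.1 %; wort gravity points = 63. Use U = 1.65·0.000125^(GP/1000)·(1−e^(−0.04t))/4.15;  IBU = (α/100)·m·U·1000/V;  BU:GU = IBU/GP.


U = 1.65·0.000125^(63/1000)·(1−e^(−0.04·69))/4.15 = 0.2114
IBU = (8.1/100)·77·0.2114·1000/19.1 = 69.0380
BU:GU = 69.0380/63

1.0958


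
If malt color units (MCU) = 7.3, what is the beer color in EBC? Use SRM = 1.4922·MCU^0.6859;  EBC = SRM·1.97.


SRM = 1.4922·7.3^0.6859 = 5.8342
EBC = 5.8342·1.97

11.4933 EBC


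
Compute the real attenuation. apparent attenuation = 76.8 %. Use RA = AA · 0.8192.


RA = 76.8 · 0.8192

62.9146 %


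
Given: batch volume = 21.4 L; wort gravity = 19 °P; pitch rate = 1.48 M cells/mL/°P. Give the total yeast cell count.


cells (billions) = rate · V_L · °P
cells = 1.48 · 21.4 · 19

601.7680 billion cells


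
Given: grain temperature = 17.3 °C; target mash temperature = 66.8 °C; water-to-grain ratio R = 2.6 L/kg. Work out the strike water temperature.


T_strike = (0.41/R)·(T_mash − T_grain) + T_mash
T_strike = (0.41/2.6)·(66.8 − 17.3) + 66.8

74.6058 °C


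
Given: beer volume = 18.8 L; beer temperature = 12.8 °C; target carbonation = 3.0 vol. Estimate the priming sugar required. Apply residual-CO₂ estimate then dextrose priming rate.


residual = 14.695·(0.01821 + 0.09011·e^(−0.04·T));  sugar = (target − residual)·4.0·V
residual = 14.695·(0.01821 + 0.09011·e^(−0.04·12.8)) = 1.0612
sugar = (3.0 − 1.0612)·4.0·18.8

145.8005 g


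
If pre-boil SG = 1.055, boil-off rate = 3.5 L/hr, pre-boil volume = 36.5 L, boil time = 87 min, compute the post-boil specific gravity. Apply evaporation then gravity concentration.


V_post = V_pre − rate·(t/60);  SG_post = 1 + (SG_pre−1)·V_pre/V_post
V_post = 36.5 − 3.5·(87/60) = 31.4250
SG_post = 1 + (1.055 − 1)·36.5/31.4250

1.0639


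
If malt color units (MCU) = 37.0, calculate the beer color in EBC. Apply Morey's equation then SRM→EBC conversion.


SRM = 1.4922·MCU^0.6859;  EBC = SRM·1.97
SRM = 1.4922·37.0^0.6859 = 17.7606
EBC = 17.7606·1.97

34.9883 EBC


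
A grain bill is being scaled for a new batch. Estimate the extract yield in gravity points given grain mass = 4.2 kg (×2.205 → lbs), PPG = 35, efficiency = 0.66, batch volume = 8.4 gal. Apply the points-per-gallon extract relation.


points = lbs × PPG × eff / vol
lbs = 4.2 × 2.205 = 9.2610
points = 9.2610 × 35 × 0.66 / 8.4

25.4678 points


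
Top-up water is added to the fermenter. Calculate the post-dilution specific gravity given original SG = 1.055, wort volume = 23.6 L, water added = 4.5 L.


SG_new = 1 + (SG_old − 1)·V_old/(V_old + V_water)
pts = (1.055 − 1)·1000·23.6/(23.6 + 4.5) = 46.1922
SG_new = 1 + 46.1922/1000

1.0462


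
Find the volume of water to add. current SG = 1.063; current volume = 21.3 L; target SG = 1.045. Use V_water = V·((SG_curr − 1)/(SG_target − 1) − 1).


V_water = 21.3·((1.063 − 1)/(1.045 − 1) − 1)

8.5200 L


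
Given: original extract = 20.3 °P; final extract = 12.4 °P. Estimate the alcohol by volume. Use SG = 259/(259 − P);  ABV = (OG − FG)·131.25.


OG = 259/(259 − 20.3) = 1.0850
FG = 259/(259 − 12.4) = 1.0503
ABV = (1.0850 − 1.0503)·131.25

4.5623 % ABV


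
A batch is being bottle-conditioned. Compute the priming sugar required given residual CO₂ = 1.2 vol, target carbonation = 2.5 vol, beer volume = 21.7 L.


sugar = (target − residual)·4.0·V
sugar = (2.5 − 1.2)·4.0·21.7

112.8400 g


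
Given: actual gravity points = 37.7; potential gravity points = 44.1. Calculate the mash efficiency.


efficiency = actual / potential × 100
efficiency = 37.7 / 44.1 × 100

85.4875 %


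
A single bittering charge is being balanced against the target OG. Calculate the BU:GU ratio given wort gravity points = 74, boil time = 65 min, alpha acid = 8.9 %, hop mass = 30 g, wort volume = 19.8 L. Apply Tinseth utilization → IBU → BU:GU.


U = 1.65·0.000125^(GP/1000)·(1−e^(−0.04t))/4.15;  IBU = (α/100)·m·U·1000/V;  BU:GU = IBU/GP
U = 1.65·0.000125^(74/1000)·(1−e^(−0.04·65))/4.15 = 0.1893
IBU = (8.9/100)·30·0.1893·1000/19.8 = 25.5232
BU:GU = 25.5232/74

0.3449


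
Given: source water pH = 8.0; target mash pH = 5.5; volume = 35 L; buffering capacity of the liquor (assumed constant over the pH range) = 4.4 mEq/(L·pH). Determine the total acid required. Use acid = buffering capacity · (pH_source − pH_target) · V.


acid = 4.4 · (8.0 − 5.5) · 35

385.0000 mEq


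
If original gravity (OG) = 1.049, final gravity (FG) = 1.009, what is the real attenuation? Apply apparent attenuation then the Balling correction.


AA = (OG−FG)/(OG−1)·100;  RA = AA·0.8192
AA = (1.049 − 1.009)/(1.049 − 1)·100 = 81.6327
RA = 81.6327·0.8192

66.8735 %


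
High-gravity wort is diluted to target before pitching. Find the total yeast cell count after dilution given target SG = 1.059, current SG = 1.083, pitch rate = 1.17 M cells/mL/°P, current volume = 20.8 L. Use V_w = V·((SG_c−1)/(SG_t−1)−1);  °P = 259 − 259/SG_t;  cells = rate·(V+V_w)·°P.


V_w = 20.8·((1.083−1)/(1.059−1)−1) = 8.4610
V_final = 20.8 + 8.4610 = 29.2610
°P = 259 − 259/1.059 = 14.4297
cells = 1.17·29.2610·14.4297

494.0047 billion cells


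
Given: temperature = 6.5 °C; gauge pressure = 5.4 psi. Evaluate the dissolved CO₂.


vols = (P + 14.695)·(0.01821 + 0.09011·e^(−0.04·T))
vols = (5.4 + 14.695)·(0.01821 + 0.09011·e^(−0.04·6.5))

1.7621 volumes


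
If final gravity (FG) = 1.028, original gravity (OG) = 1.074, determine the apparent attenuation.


AA = (OG − FG)/(OG − 1) · 100
AA = (1.074 − 1.028)/(1.074 − 1) · 100

62.1622 %


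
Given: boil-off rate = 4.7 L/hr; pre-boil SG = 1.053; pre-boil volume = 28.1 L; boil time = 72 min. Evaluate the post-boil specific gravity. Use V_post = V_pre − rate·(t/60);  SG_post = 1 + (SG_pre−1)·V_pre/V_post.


V_post = 28.1 − 4.7·(72/60) = 22.4600
SG_post = 1 + (1.053 − 1)·28.1/22.4600

1.0663


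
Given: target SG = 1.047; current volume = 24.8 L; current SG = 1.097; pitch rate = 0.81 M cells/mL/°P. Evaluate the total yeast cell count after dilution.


V_w = V·((SG_c−1)/(SG_t−1)−1);  °P = 259 − 259/SG_t;  cells = rate·(V+V_w)·°P
V_w = 24.8·((1.097−1)/(1.047−1)−1) = 26.3830
V_final = 24.8 + 26.3830 = 51.1830
°P = 259 − 259/1.047 = 11.6266
cells = 0.81·51.1830·11.6266

482.0161 billion cells


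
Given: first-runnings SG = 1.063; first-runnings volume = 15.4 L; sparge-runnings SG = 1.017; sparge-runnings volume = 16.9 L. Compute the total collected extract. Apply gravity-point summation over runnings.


total = Σ (SG_i − 1)·1000·V_i
first = (1.063 − 1)·1000·15.4 = 970.2000
sparge = (1.017 − 1)·1000·16.9 = 287.3000
total = 970.2000 + 287.3000

1257.5000 gravity·L


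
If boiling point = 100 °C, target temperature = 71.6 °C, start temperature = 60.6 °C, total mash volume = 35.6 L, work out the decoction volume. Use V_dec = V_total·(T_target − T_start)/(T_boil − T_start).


V_dec = 35.6·(71.6 − 60.6)/(100 − 60.6)

9.9391 L


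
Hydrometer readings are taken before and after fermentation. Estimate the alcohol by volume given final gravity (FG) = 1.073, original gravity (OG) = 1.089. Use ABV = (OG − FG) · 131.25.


ABV = (1.089 − 1.073) · 131.25

2.1000 % ABV


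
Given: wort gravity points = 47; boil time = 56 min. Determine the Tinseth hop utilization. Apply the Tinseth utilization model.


U = 1.65·0.000125^(GP/1000) · (1 − e^(−0.04·t))/4.15
bigness = 1.65·0.000125^(47/1000) = 1.0815
boil_factor = (1 − e^(−0.04·56))/4.15 = 0.2153
U = 1.0815 · 0.2153

0.2329


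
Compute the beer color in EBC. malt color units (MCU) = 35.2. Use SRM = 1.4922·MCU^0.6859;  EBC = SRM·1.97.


SRM = 1.4922·35.2^0.6859 = 17.1633
EBC = 17.1633·1.97

33.8117 EBC


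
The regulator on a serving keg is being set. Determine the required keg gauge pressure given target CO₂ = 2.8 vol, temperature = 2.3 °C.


psi = vols/(0.01821 + 0.09011·e^(−0.04·T)) − 14.695
psi = 2.8/(0.01821 + 0.09011·e^(−0.04·2.3)) − 14.695

13.1935 psi


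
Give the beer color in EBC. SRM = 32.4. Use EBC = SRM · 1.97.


EBC = 32.4 · 1.97

63.8280 EBC


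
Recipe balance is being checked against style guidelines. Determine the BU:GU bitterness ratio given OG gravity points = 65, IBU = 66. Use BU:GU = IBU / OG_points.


BU:GU = 66 / 65

1.0154


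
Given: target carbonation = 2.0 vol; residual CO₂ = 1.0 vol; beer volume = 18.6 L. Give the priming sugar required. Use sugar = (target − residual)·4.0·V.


sugar = (2.0 − 1.0)·4.0·18.6

74.4000 g


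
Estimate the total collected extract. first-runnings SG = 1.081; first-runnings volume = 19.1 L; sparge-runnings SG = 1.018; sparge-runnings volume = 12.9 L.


total = Σ (SG_i − 1)·1000·V_i
first = (1.081 − 1)·1000·19.1 = 1547.1000
sparge = (1.018 − 1)·1000·12.9 = 232.2000
total = 1547.1000 + 232.2000

1779.3000 gravity·L


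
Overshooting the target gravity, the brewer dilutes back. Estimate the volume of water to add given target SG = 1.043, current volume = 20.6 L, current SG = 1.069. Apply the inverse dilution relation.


V_water = V·((SG_curr − 1)/(SG_target − 1) − 1)
V_water = 20.6·((1.069 − 1)/(1.043 − 1) − 1)

12.4558 L


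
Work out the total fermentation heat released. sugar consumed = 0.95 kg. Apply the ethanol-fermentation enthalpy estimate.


Q = m_sugar · 590 kJ/kg
Q = 0.95 · 590

560.5000 kJ


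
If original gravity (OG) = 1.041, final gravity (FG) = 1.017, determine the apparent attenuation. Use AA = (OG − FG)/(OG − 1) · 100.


AA = (1.041 − 1.017)/(1.041 − 1) · 100

58.5366 %


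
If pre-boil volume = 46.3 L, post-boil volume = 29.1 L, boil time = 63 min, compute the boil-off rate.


rate = (V_pre − V_post) / (t_min/60)
rate = (46.3 − 29.1) / (63/60)

16.3810 L/hr


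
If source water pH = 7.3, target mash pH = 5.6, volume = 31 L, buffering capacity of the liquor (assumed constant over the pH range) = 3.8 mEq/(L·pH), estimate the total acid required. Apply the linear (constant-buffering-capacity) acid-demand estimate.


acid = buffering capacity · (pH_source − pH_target) · V
acid = 3.8 · (7.3 − 5.6) · 31

200.2600 mEq


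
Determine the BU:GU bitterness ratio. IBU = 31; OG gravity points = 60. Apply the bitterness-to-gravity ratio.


BU:GU = IBU / OG_points
BU:GU = 31 / 60

0.5167


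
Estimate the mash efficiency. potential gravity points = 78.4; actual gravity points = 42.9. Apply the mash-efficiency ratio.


efficiency = actual / potential × 100
efficiency = 42.9 / 78.4 × 100

54.7194 %


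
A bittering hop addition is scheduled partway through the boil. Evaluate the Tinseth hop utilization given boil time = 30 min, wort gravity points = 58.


U = 1.65·0.000125^(GP/1000) · (1 − e^(−0.04·t))/4.15
bigness = 1.65·0.000125^(58/1000) = 0.9797
boil_factor = (1 − e^(−0.04·30))/4.15 = 0.1684
U = 0.9797 · 0.1684

0.1650
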